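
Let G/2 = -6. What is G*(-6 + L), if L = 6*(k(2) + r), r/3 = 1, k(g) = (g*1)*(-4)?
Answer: 432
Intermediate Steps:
G = -12 (G = 2*(-6) = -12)
k(g) = -4*g (k(g) = g*(-4) = -4*g)
r = 3 (r = 3*1 = 3)
L = -30 (L = 6*(-4*2 + 3) = 6*(-8 + 3) = 6*(-5) = -30)
G*(-6 + L) = -12*(-6 - 30) = -12*(-36) = 432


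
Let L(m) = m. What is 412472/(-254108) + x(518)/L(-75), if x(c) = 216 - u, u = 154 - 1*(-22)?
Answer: -2054986/952905 ≈ -2.1565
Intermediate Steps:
u = 176 (u = 154 + 22 = 176)
x(c) = 40 (x(c) = 216 - 1*176 = 216 - 176 = 40)
412472/(-254108) + x(518)/L(-75) = 412472/(-254108) + 40/(-75) = 412472*(-1/254108) + 40*(-1/75) = -103118/63527 - 8/15 = -2054986/952905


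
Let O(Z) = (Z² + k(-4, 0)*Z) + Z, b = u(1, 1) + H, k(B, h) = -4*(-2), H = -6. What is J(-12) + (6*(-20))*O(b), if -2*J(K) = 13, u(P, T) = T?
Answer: 4787/2 ≈ 2393.5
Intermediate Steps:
k(B, h) = 8
J(K) = -13/2 (J(K) = -½*13 = -13/2)
b = -5 (b = 1 - 6 = -5)
O(Z) = Z² + 9*Z (O(Z) = (Z² + 8*Z) + Z = Z² + 9*Z)
J(-12) + (6*(-20))*O(b) = -13/2 + (6*(-20))*(-5*(9 - 5)) = -13/2 - (-600)*4 = -13/2 - 120*(-20) = -13/2 + 2400 = 4787/2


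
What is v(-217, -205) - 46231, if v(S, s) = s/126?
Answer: -5825311/126 ≈ -46233.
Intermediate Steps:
v(S, s) = s/126 (v(S, s) = s*(1/126) = s/126)
v(-217, -205) - 46231 = (1/126)*(-205) - 46231 = -205/126 - 46231 = -5825311/126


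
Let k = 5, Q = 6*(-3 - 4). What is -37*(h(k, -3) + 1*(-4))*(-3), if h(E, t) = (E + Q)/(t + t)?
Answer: 481/2 ≈ 240.50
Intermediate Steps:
Q = -42 (Q = 6*(-7) = -42)
h(E, t) = (-42 + E)/(2*t) (h(E, t) = (E - 42)/(t + t) = (-42 + E)/((2*t)) = (-42 + E)*(1/(2*t)) = (-42 + E)/(2*t))
-37*(h(k, -3) + 1*(-4))*(-3) = -37*((½)*(-42 + 5)/(-3) + 1*(-4))*(-3) = -37*((½)*(-⅓)*(-37) - 4)*(-3) = -37*(37/6 - 4)*(-3) = -37*13/6*(-3) = -481/6*(-3) = 481/2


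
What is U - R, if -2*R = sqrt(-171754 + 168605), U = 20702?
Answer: 20702 + I*sqrt(3149)/2 ≈ 20702.0 + 28.058*I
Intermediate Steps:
R = -I*sqrt(3149)/2 (R = -sqrt(-171754 + 168605)/2 = -I*sqrt(3149)/2 ≈ -28.058*I)
U - R = 20702 - (-1)*I*sqrt(3149)/2 = 20702 + I*sqrt(3149)/2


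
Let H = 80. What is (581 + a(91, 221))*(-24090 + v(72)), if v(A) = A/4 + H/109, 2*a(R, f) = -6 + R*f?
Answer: -27899837028/109 ≈ -2.5596e+8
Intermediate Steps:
a(R, f) = -3 + R*f/2 (a(R, f) = (-6 + R*f)/2 = -3 + R*f/2)
v(A) = 80/109 + A/4 (v(A) = A/4 + 80/109 = 80/109 + A/4)
(581 + a(91, 221))*(-24090 + v(72)) = (581 + (-3 + (½)*91*221))*(-24090 + (80/109 + (¼)*72)) = (581 + (-3 + 20111/2))*(-24090 + (80/109 + 18)) = (581 + 20105/2)*(-24090 + 2042/109) = (21267/2)*(-2623768/109) = -27899837028/109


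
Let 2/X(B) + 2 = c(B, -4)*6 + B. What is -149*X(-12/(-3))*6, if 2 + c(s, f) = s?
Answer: -894/7 ≈ -127.71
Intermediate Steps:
c(s, f) = -2 + s
X(B) = 2/(-14 + 7*B) (X(B) = 2/(-2 + ((-2 + B)*6 + B)) = 2/(-2 + ((-12 + 6*B) + B)) = 2/(-2 + (-12 + 7*B)) = 2/(-14 + 7*B))
-149*X(-12/(-3))*6 = -298/(7*(-2 - 12/(-3)))*6 = -298/(7*(-2 - 12*(-1/3)))*6 = -298/(7*(-2 + 4))*6 = -298/(7*2)*6 = -149*1/7*6 = -149/7*6 = -894/7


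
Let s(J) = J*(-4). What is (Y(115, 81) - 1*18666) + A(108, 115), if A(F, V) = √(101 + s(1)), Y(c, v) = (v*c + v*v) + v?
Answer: -2709 + √97 ≈ -2699.2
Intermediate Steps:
Y(c, v) = v + v² + c*v (Y(c, v) = (c*v + v²) + v = (v² + c*v) + v = v + v² + c*v)
s(J) = -4*J
A(F, V) = √97 (A(F, V) = √(101 - 4*1) = √(101 - 4) = √97)
(Y(115, 81) - 1*18666) + A(108, 115) = (81*(1 + 115 + 81) - 1*18666) + √97 = (81*197 - 18666) + √97 = (15957 - 18666) + √97 = -2709 + √97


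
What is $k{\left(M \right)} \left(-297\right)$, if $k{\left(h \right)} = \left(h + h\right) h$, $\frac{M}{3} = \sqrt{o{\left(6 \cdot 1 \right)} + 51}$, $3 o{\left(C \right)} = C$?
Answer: $-283338$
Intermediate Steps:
$o{\left(C \right)} = \frac{C}{3}$
$M = 3 \sqrt{53}$ ($M = 3 \sqrt{\frac{6 \cdot 1}{3} + 51} = 3 \sqrt{\frac{1}{3} \cdot 6 + 51} = 3 \sqrt{2 + 51} = 3 \sqrt{53} \approx 21.84$)
$k{\left(h \right)} = 2 h^{2}$ ($k{\left(h \right)} = 2 h h = 2 h^{2}$)
$k{\left(M \right)} \left(-297\right) = 2 \left(3 \sqrt{53}\right)^{2} \left(-297\right) = 2 \cdot 477 \left(-297\right) = 954 \left(-297\right) = -283338$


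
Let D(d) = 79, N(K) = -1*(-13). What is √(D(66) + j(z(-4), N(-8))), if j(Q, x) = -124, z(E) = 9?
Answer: 3*I*√5 ≈ 6.7082*I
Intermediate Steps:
N(K) = 13
√(D(66) + j(z(-4), N(-8))) = √(79 - 124) = √(-45) = 3*I*√5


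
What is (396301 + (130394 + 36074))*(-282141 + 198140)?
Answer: -47273158769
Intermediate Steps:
(396301 + (130394 + 36074))*(-282141 + 198140) = (396301 + 166468)*(-84001) = 562769*(-84001) = -47273158769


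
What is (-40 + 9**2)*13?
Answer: 533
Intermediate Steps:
(-40 + 9**2)*13 = (-40 + 81)*13 = 41*13 = 533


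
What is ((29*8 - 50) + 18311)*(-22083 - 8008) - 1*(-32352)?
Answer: -556440511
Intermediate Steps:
((29*8 - 50) + 18311)*(-22083 - 8008) - 1*(-32352) = ((232 - 50) + 18311)*(-30091) + 32352 = (182 + 18311)*(-30091) + 32352 = 18493*(-30091) + 32352 = -556472863 + 32352 = -556440511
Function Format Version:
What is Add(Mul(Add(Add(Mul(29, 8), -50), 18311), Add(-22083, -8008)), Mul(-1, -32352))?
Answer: -556440511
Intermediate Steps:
Add(Mul(Add(Add(Mul(29, 8), -50), 18311), Add(-22083, -8008)), Mul(-1, -32352)) = Add(Mul(Add(Add(232, -50), 18311), -30091), 32352) = Add(Mul(Add(182, 18311), -30091), 32352) = Add(Mul(18493, -30091), 32352) = Add(-556472863, 32352) = -556440511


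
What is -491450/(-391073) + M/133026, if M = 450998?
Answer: 120874384277/26011438449 ≈ 4.6470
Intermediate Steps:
-491450/(-391073) + M/133026 = -491450/(-391073) + 450998/133026 = -491450*(-1/391073) + 450998*(1/133026) = 491450/391073 + 225499/66513 = 120874384277/26011438449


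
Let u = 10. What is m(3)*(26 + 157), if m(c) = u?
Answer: 1830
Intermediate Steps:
m(c) = 10
m(3)*(26 + 157) = 10*(26 + 157) = 10*183 = 1830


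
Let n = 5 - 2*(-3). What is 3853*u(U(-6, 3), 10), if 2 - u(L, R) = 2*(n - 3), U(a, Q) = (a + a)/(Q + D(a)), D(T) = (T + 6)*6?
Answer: -53942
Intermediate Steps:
n = 11 (n = 5 + 6 = 11)
D(T) = 36 + 6*T (D(T) = (6 + T)*6 = 36 + 6*T)
U(a, Q) = 2*a/(36 + Q + 6*a) (U(a, Q) = (a + a)/(Q + (36 + 6*a)) = (2*a)/(36 + Q + 6*a) = 2*a/(36 + Q + 6*a))
u(L, R) = -14 (u(L, R) = 2 - 2*(11 - 3) = 2 - 2*8 = 2 - 1*16 = 2 - 16 = -14)
3853*u(U(-6, 3), 10) = 3853*(-14) = -53942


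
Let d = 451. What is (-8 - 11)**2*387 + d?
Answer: 140158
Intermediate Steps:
(-8 - 11)**2*387 + d = (-8 - 11)**2*387 + 451 = (-19)**2*387 + 451 = 361*387 + 451 = 139707 + 451 = 140158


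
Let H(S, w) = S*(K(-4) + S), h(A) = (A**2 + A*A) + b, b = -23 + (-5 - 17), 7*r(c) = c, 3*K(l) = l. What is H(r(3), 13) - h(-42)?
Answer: -170686/49 ≈ -3483.4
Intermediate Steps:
K(l) = l/3
r(c) = c/7
b = -45 (b = -23 - 22 = -45)
h(A) = -45 + 2*A**2 (h(A) = (A**2 + A*A) - 45 = (A**2 + A**2) - 45 = 2*A**2 - 45 = -45 + 2*A**2)
H(S, w) = S*(-4/3 + S) (H(S, w) = S*((1/3)*(-4) + S) = S*(-4/3 + S))
H(r(3), 13) - h(-42) = ((1/7)*3)*(-4 + 3*((1/7)*3))/3 - (-45 + 2*(-42)**2) = (1/3)*(3/7)*(-4 + 3*(3/7)) - (-45 + 2*1764) = (1/3)*(3/7)*(-4 + 9/7) - (-45 + 3528) = (1/3)*(3/7)*(-19/7) - 1*3483 = -19/49 - 3483 = -170686/49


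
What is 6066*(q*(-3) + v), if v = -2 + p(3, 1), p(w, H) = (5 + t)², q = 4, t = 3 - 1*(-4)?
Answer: 788580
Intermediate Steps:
t = 7 (t = 3 + 4 = 7)
p(w, H) = 144 (p(w, H) = (5 + 7)² = 12² = 144)
v = 142 (v = -2 + 144 = 142)
6066*(q*(-3) + v) = 6066*(4*(-3) + 142) = 6066*(-12 + 142) = 6066*130 = 788580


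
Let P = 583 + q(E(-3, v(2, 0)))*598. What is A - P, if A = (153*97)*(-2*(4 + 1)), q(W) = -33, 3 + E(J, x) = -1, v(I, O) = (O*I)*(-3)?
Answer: -129259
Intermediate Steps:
v(I, O) = -3*I*O (v(I, O) = (I*O)*(-3) = -3*I*O)
E(J, x) = -4 (E(J, x) = -3 - 1 = -4)
P = -19151 (P = 583 - 33*598 = 583 - 19734 = -19151)
A = -148410 (A = 14841*(-2*5) = 14841*(-10) = -148410)
A - P = -148410 - 1*(-19151) = -148410 + 19151 = -129259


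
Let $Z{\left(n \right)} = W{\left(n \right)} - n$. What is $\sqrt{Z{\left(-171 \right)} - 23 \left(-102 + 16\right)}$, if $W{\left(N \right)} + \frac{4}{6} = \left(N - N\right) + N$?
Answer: $\frac{2 \sqrt{4449}}{3} \approx 44.467$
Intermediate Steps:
$W{\left(N \right)} = - \frac{2}{3} + N$ ($W{\left(N \right)} = - \frac{2}{3} + \left(\left(N - N\right) + N\right) = - \frac{2}{3} + \left(0 + N\right) = - \frac{2}{3} + N$)
$Z{\left(n \right)} = - \frac{2}{3}$ ($Z{\left(n \right)} = \left(- \frac{2}{3} + n\right) - n = - \frac{2}{3}$)
$\sqrt{Z{\left(-171 \right)} - 23 \left(-102 + 16\right)} = \sqrt{- \frac{2}{3} - 23 \left(-102 + 16\right)} = \sqrt{- \frac{2}{3} - -1978} = \sqrt{- \frac{2}{3} + 1978} = \sqrt{\frac{5932}{3}} = \frac{2 \sqrt{4449}}{3}$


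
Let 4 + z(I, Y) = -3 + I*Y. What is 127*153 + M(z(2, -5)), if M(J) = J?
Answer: 19414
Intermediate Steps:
z(I, Y) = -7 + I*Y (z(I, Y) = -4 + (-3 + I*Y) = -7 + I*Y)
127*153 + M(z(2, -5)) = 127*153 + (-7 + 2*(-5)) = 19431 + (-7 - 10) = 19431 - 17 = 19414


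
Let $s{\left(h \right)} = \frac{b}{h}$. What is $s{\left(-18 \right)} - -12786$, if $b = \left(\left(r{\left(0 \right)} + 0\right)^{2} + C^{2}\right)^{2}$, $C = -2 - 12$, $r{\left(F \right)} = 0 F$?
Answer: $\frac{95866}{9} \approx 10652.0$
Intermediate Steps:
$r{\left(F \right)} = 0$
$C = -14$ ($C = -2 - 12 = -14$)
$b = 38416$ ($b = \left(\left(0 + 0\right)^{2} + \left(-14\right)^{2}\right)^{2} = \left(0^{2} + 196\right)^{2} = \left(0 + 196\right)^{2} = 196^{2} = 38416$)
$s{\left(h \right)} = \frac{38416}{h}$
$s{\left(-18 \right)} - -12786 = \frac{38416}{-18} - -12786 = 38416 \left(- \frac{1}{18}\right) + 12786 = - \frac{19208}{9} + 12786 = \frac{95866}{9}$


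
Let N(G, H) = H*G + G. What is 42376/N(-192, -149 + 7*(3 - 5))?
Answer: 5297/3888 ≈ 1.3624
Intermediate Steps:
N(G, H) = G + G*H (N(G, H) = G*H + G = G + G*H)
42376/N(-192, -149 + 7*(3 - 5)) = 42376/((-192*(1 + (-149 + 7*(3 - 5))))) = 42376/((-192*(1 + (-149 + 7*(-2))))) = 42376/((-192*(1 + (-149 - 14)))) = 42376/((-192*(1 - 163))) = 42376/((-192*(-162))) = 42376/31104 = 42376*(1/31104) = 5297/3888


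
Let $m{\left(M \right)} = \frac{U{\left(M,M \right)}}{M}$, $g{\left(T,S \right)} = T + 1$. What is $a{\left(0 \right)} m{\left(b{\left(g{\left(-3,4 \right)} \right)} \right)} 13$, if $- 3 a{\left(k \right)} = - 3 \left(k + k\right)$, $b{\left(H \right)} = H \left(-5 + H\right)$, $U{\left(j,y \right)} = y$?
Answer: $0$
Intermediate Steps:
$g{\left(T,S \right)} = 1 + T$
$m{\left(M \right)} = 1$ ($m{\left(M \right)} = \frac{M}{M} = 1$)
$a{\left(k \right)} = 2 k$ ($a{\left(k \right)} = - \frac{\left(-3\right) \left(k + k\right)}{3} = - \frac{\left(-3\right) 2 k}{3} = - \frac{\left(-6\right) k}{3} = 2 k$)
$a{\left(0 \right)} m{\left(b{\left(g{\left(-3,4 \right)} \right)} \right)} 13 = 2 \cdot 0 \cdot 1 \cdot 13 = 0 \cdot 1 \cdot 13 = 0 \cdot 13 = 0$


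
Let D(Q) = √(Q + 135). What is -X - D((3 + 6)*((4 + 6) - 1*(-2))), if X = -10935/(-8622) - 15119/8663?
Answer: 3958457/8299154 - 9*√3 ≈ -15.111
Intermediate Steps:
X = -3958457/8299154 (X = -10935*(-1/8622) - 15119*1/8663 = 1215/958 - 15119/8663 = -3958457/8299154 ≈ -0.47697)
D(Q) = √(135 + Q)
-X - D((3 + 6)*((4 + 6) - 1*(-2))) = -1*(-3958457/8299154) - √(135 + (3 + 6)*((4 + 6) - 1*(-2))) = 3958457/8299154 - √(135 + 9*(10 + 2)) = 3958457/8299154 - √(135 + 9*12) = 3958457/8299154 - √(135 + 108) = 3958457/8299154 - √243 = 3958457/8299154 - 9*√3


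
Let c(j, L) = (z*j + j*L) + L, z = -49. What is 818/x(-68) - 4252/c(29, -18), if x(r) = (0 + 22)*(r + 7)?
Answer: 2051043/1315831 ≈ 1.5587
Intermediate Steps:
c(j, L) = L - 49*j + L*j (c(j, L) = (-49*j + j*L) + L = (-49*j + L*j) + L = L - 49*j + L*j)
x(r) = 154 + 22*r (x(r) = 22*(7 + r) = 154 + 22*r)
818/x(-68) - 4252/c(29, -18) = 818/(154 + 22*(-68)) - 4252/(-18 - 49*29 - 18*29) = 818/(154 - 1496) - 4252/(-18 - 1421 - 522) = 818/(-1342) - 4252/(-1961) = 818*(-1/1342) - 4252*(-1/1961) = -409/671 + 4252/1961 = 2051043/1315831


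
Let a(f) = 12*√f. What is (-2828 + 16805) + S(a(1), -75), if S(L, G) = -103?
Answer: 13874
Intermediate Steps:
(-2828 + 16805) + S(a(1), -75) = (-2828 + 16805) - 103 = 13977 - 103 = 13874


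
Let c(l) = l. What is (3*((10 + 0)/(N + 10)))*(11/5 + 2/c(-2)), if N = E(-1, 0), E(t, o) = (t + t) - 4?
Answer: 9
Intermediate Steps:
E(t, o) = -4 + 2*t (E(t, o) = 2*t - 4 = -4 + 2*t)
N = -6 (N = -4 + 2*(-1) = -4 - 2 = -6)
(3*((10 + 0)/(N + 10)))*(11/5 + 2/c(-2)) = (3*((10 + 0)/(-6 + 10)))*(11/5 + 2/(-2)) = (3*(10/4))*(11*(⅕) + 2*(-½)) = (3*(10*(¼)))*(11/5 - 1) = (3*(5/2))*(6/5) = (15/2)*(6/5) = 9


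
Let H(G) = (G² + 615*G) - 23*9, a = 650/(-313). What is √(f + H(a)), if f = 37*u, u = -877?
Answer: 3*I*√369330546/313 ≈ 184.2*I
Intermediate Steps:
a = -650/313 (a = 650*(-1/313) = -650/313 ≈ -2.0767)
f = -32449 (f = 37*(-877) = -32449)
H(G) = -207 + G² + 615*G (H(G) = (G² + 615*G) - 207 = -207 + G² + 615*G)
√(f + H(a)) = √(-32449 + (-207 + (-650/313)² + 615*(-650/313))) = √(-32449 + (-207 + 422500/97969 - 399750/313)) = √(-32449 - 144978833/97969) = √(-3323974914/97969) = 3*I*√369330546/313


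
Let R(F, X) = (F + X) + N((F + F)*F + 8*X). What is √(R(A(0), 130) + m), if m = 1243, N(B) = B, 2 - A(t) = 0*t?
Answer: √2423 ≈ 49.224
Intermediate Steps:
A(t) = 2 (A(t) = 2 - 0*t = 2 - 1*0 = 2 + 0 = 2)
R(F, X) = F + 2*F² + 9*X (R(F, X) = (F + X) + ((F + F)*F + 8*X) = (F + X) + ((2*F)*F + 8*X) = (F + X) + (2*F² + 8*X) = F + 2*F² + 9*X)
√(R(A(0), 130) + m) = √((2 + 2*2² + 9*130) + 1243) = √((2 + 2*4 + 1170) + 1243) = √((2 + 8 + 1170) + 1243) = √(1180 + 1243) = √2423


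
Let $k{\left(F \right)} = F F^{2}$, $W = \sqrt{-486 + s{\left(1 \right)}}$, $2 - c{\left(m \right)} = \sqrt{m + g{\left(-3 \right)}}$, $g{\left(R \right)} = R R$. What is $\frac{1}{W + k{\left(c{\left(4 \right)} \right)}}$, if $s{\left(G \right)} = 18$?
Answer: $\frac{i}{86 i - \sqrt{13} \left(6 + 25 i\right)} \approx -0.0085313 - 0.044593 i$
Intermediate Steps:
$g{\left(R \right)} = R^{2}$
$c{\left(m \right)} = 2 - \sqrt{9 + m}$ ($c{\left(m \right)} = 2 - \sqrt{m + \left(-3\right)^{2}} = 2 - \sqrt{m + 9} = 2 - \sqrt{9 + m}$)
$W = 6 i \sqrt{13}$ ($W = \sqrt{-486 + 18} = \sqrt{-468} = 6 i \sqrt{13} \approx 21.633 i$)
$k{\left(F \right)} = F^{3}$
$\frac{1}{W + k{\left(c{\left(4 \right)} \right)}} = \frac{1}{6 i \sqrt{13} + \left(2 - \sqrt{9 + 4}\right)^{3}} = \frac{1}{6 i \sqrt{13} + \left(2 - \sqrt{13}\right)^{3}} = \frac{1}{\left(2 - \sqrt{13}\right)^{3} + 6 i \sqrt{13}}$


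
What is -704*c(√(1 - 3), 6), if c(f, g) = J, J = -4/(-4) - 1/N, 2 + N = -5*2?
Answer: -2288/3 ≈ -762.67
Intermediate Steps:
N = -12 (N = -2 - 5*2 = -2 - 10 = -12)
J = 13/12 (J = -4/(-4) - 1/(-12) = -4*(-¼) - 1*(-1/12) = 1 + 1/12 = 13/12 ≈ 1.0833)
c(f, g) = 13/12
-704*c(√(1 - 3), 6) = -704*13/12 = -2288/3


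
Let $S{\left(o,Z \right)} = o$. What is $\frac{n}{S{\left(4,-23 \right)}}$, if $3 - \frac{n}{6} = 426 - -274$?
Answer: $- \frac{2091}{2} \approx -1045.5$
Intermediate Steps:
$n = -4182$ ($n = 18 - 6 \left(426 - -274\right) = 18 - 6 \left(426 + 274\right) = 18 - 4200 = -4182$)
$\frac{n}{S{\left(4,-23 \right)}} = - \frac{4182}{4} = \left(-4182\right) \frac{1}{4} = - \frac{2091}{2}$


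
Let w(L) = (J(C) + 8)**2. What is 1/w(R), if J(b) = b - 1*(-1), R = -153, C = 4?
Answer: 1/169 ≈ 0.0059172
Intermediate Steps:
J(b) = 1 + b (J(b) = b + 1 = 1 + b)
w(L) = 169 (w(L) = ((1 + 4) + 8)**2 = (5 + 8)**2 = 13**2 = 169)
1/w(R) = 1/169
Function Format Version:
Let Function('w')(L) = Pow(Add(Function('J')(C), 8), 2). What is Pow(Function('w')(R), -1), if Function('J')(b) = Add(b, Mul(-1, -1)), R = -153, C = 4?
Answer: Rational(1, 169) ≈ 0.0059172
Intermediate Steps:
Function('J')(b) = Add(1, b) (Function('J')(b) = Add(b, 1) = Add(1, b))
Function('w')(L) = 169 (Function('w')(L) = Pow(Add(Add(1, 4), 8), 2) = Pow(Add(5, 8), 2) = Pow(13, 2) = 169)
Pow(Function('w')(R), -1) = Pow(169, -1) = Rational(1, 169)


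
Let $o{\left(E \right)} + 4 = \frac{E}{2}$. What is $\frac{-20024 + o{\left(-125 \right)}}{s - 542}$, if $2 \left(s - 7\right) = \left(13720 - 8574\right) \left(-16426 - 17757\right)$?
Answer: $\frac{40181}{175906788} \approx 0.00022842$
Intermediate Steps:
$o{\left(E \right)} = -4 + \frac{E}{2}$
$s = -87952852$ ($s = 7 + \frac{\left(13720 - 8574\right) \left(-16426 - 17757\right)}{2} = 7 + \frac{5146 \left(-34183\right)}{2} = 7 + \frac{1}{2} \left(-175905718\right) = 7 - 87952859 = -87952852$)
$\frac{-20024 + o{\left(-125 \right)}}{s - 542} = \frac{-20024 + \left(-4 + \frac{1}{2} \left(-125\right)\right)}{-87952852 - 542} = \frac{-20024 - \frac{133}{2}}{-87953394} = \left(-20024 - \frac{133}{2}\right) \left(- \frac{1}{87953394}\right) = \left(- \frac{40181}{2}\right) \left(- \frac{1}{87953394}\right) = \frac{40181}{175906788}$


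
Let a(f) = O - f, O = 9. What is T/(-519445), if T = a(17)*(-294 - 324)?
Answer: -4944/519445 ≈ -0.0095178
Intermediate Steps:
a(f) = 9 - f
T = 4944 (T = (9 - 1*17)*(-294 - 324) = (9 - 17)*(-618) = -8*(-618) = 4944)
T/(-519445) = 4944/(-519445) = 4944*(-1/519445) = -4944/519445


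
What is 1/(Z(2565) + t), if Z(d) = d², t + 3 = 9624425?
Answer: 1/16203647 ≈ 6.1714e-8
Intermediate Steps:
t = 9624422 (t = -3 + 9624425 = 9624422)
1/(Z(2565) + t) = 1/(2565² + 9624422) = 1/(6579225 + 9624422) = 1/16203647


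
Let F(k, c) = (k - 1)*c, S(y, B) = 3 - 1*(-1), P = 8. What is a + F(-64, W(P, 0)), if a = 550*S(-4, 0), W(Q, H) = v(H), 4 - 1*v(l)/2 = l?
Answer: 1680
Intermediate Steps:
v(l) = 8 - 2*l
S(y, B) = 4 (S(y, B) = 3 + 1 = 4)
W(Q, H) = 8 - 2*H
a = 2200 (a = 550*4 = 2200)
F(k, c) = c*(-1 + k) (F(k, c) = (-1 + k)*c = c*(-1 + k))
a + F(-64, W(P, 0)) = 2200 + (8 - 2*0)*(-1 - 64) = 2200 + (8 + 0)*(-65) = 2200 + 8*(-65) = 2200 - 520 = 1680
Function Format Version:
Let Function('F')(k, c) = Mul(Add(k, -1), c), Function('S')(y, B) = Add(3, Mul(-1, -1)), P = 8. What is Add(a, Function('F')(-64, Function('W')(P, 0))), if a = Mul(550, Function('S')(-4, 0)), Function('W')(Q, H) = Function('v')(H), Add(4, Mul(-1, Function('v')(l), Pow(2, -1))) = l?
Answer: 1680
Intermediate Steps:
Function('v')(l) = Add(8, Mul(-2, l))
Function('S')(y, B) = 4 (Function('S')(y, B) = Add(3, 1) = 4)
Function('W')(Q, H) = Add(8, Mul(-2, H))
a = 2200 (a = Mul(550, 4) = 2200)
Function('F')(k, c) = Mul(c, Add(-1, k)) (Function('F')(k, c) = Mul(Add(-1, k), c) = Mul(c, Add(-1, k)))
Add(a, Function('F')(-64, Function('W')(P, 0))) = Add(2200, Mul(Add(8, Mul(-2, 0)), Add(-1, -64))) = Add(2200, Mul(Add(8, 0), -65)) = Add(2200, Mul(8, -65)) = Add(2200, -520) = 1680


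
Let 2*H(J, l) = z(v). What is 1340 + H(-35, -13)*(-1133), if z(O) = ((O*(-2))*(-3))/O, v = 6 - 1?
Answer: -2059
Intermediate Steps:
v = 5
z(O) = 6 (z(O) = (-2*O*(-3))/O = (6*O)/O = 6)
H(J, l) = 3 (H(J, l) = (½)*6 = 3)
1340 + H(-35, -13)*(-1133) = 1340 + 3*(-1133) = 1340 - 3399 = -2059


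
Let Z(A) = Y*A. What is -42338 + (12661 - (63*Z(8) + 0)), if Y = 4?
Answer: -31693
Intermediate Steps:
Z(A) = 4*A
-42338 + (12661 - (63*Z(8) + 0)) = -42338 + (12661 - (63*(4*8) + 0)) = -42338 + (12661 - (63*32 + 0)) = -42338 + (12661 - (2016 + 0)) = -42338 + (12661 - 1*2016) = -42338 + (12661 - 2016) = -42338 + 10645 = -31693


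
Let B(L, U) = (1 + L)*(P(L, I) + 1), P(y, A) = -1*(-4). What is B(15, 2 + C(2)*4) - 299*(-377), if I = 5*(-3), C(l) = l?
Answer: 112803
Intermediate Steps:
I = -15
P(y, A) = 4
B(L, U) = 5 + 5*L (B(L, U) = (1 + L)*(4 + 1) = (1 + L)*5 = 5 + 5*L)
B(15, 2 + C(2)*4) - 299*(-377) = (5 + 5*15) - 299*(-377) = (5 + 75) + 112723 = 80 + 112723 = 112803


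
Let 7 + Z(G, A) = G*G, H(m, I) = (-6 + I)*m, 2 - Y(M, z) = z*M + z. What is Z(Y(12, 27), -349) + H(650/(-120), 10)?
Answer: 365317/3 ≈ 1.2177e+5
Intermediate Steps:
Y(M, z) = 2 - z - M*z (Y(M, z) = 2 - (z*M + z) = 2 - (M*z + z) = 2 - (z + M*z) = 2 + (-z - M*z) = 2 - z - M*z)
H(m, I) = m*(-6 + I)
Z(G, A) = -7 + G**2 (Z(G, A) = -7 + G*G = -7 + G**2)
Z(Y(12, 27), -349) + H(650/(-120), 10) = (-7 + (2 - 1*27 - 1*12*27)**2) + (650/(-120))*(-6 + 10) = (-7 + (2 - 27 - 324)**2) + (650*(-1/120))*4 = (-7 + (-349)**2) - 65/12*4 = (-7 + 121801) - 65/3 = 121794 - 65/3 = 365317/3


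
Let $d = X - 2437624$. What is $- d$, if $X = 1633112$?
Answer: $804512$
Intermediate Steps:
$d = -804512$ ($d = 1633112 - 2437624 = -804512$)
$- d = \left(-1\right) \left(-804512\right) = 804512$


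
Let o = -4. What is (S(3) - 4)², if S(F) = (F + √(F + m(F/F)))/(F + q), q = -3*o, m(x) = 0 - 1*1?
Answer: (57 - √2)²/225 ≈ 13.732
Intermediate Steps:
m(x) = -1 (m(x) = 0 - 1 = -1)
q = 12 (q = -3*(-4) = 12)
S(F) = (F + √(-1 + F))/(12 + F) (S(F) = (F + √(F - 1))/(F + 12) = (F + √(-1 + F))/(12 + F))
(S(3) - 4)² = ((3 + √(-1 + 3))/(12 + 3) - 4)² = ((3 + √2)/15 - 4)² = ((⅕ + √2/15) - 4)² = (-19/5 + √2/15)²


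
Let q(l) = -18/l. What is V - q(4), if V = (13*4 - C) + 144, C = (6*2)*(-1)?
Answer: 425/2 ≈ 212.50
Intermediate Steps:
C = -12 (C = 12*(-1) = -12)
V = 208 (V = (13*4 - 1*(-12)) + 144 = (52 + 12) + 144 = 64 + 144 = 208)
V - q(4) = 208 - (-18)/4 = 208 - 1*(-9/2) = 208 + 9/2 = 425/2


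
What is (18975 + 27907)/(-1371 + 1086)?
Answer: -46882/285 ≈ -164.50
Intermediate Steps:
(18975 + 27907)/(-1371 + 1086) = 46882/(-285) = 46882*(-1/285) = -46882/285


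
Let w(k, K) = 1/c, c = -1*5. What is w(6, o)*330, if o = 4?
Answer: -66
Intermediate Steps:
c = -5
w(k, K) = -1/5 (w(k, K) = 1/(-5) = -1/5)
w(6, o)*330 = -1/5*330 = -66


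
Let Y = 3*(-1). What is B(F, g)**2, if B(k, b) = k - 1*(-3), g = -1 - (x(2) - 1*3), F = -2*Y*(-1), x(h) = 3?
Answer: 9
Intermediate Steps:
Y = -3
F = -6 (F = -2*(-3)*(-1) = 6*(-1) = -6)
g = -1 (g = -1 - (3 - 1*3) = -1 - (3 - 3) = -1 - 1*0 = -1 + 0 = -1)
B(k, b) = 3 + k (B(k, b) = k + 3 = 3 + k)
B(F, g)**2 = (3 - 6)**2 = (-3)**2 = 9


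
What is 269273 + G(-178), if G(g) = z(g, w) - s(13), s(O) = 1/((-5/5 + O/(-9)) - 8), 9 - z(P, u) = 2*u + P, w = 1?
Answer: 25329061/94 ≈ 2.6946e+5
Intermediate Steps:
z(P, u) = 9 - P - 2*u (z(P, u) = 9 - (2*u + P) = 9 - (P + 2*u) = 9 + (-P - 2*u) = 9 - P - 2*u)
s(O) = 1/(-9 - O/9) (s(O) = 1/((-5*1/5 + O*(-1/9)) - 8) = 1/((-1 - O/9) - 8) = 1/(-9 - O/9))
G(g) = 667/94 - g (G(g) = (9 - g - 2*1) - (-9)/(81 + 13) = (9 - g - 2) - (-9)/94 = (7 - g) - (-9)/94 = (7 - g) - 1*(-9/94) = (7 - g) + 9/94 = 667/94 - g)
269273 + G(-178) = 269273 + (667/94 - 1*(-178)) = 269273 + (667/94 + 178) = 269273 + 17399/94 = 25329061/94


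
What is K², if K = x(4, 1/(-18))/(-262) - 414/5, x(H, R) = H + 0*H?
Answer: 2942411536/429025 ≈ 6858.4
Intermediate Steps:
x(H, R) = H (x(H, R) = H + 0 = H)
K = -54244/655 (K = 4/(-262) - 414/5 = 4*(-1/262) - 414*⅕ = -2/131 - 414/5 = -54244/655 ≈ -82.815)
K² = (-54244/655)² = 2942411536/429025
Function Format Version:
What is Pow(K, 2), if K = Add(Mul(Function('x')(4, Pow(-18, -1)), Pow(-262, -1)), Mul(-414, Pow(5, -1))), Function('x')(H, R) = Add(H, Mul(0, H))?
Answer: Rational(2942411536, 429025) ≈ 6858.4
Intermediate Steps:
Function('x')(H, R) = H (Function('x')(H, R) = Add(H, 0) = H)
K = Rational(-54244, 655) (K = Add(Mul(4, Pow(-262, -1)), Mul(-414, Pow(5, -1))) = Add(Mul(4, Rational(-1, 262)), Mul(-414, Rational(1, 5))) = Add(Rational(-2, 131), Rational(-414, 5)) = Rational(-54244, 655) ≈ -82.815)
Pow(K, 2) = Pow(Rational(-54244, 655), 2) = Rational(2942411536, 429025)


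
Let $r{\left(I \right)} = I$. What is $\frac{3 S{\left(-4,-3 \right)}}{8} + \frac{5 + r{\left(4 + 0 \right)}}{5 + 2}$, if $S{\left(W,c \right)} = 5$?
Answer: $\frac{177}{56} \approx 3.1607$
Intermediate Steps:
$\frac{3 S{\left(-4,-3 \right)}}{8} + \frac{5 + r{\left(4 + 0 \right)}}{5 + 2} = \frac{3 \cdot 5}{8} + \frac{5 + \left(4 + 0\right)}{5 + 2} = 15 \cdot \frac{1}{8} + \frac{5 + 4}{7} = \frac{15}{8} + 9 \cdot \frac{1}{7} = \frac{15}{8} + \frac{9}{7} = \frac{177}{56}$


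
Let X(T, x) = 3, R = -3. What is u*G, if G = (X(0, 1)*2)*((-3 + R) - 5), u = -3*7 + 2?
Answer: 1254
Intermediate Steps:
u = -19 (u = -21 + 2 = -19)
G = -66 (G = (3*2)*((-3 - 3) - 5) = 6*(-6 - 5) = 6*(-11) = -66)
u*G = -19*(-66) = 1254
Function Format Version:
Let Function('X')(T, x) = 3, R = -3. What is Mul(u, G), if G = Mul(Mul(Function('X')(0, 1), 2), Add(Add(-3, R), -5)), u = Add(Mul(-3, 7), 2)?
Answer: 1254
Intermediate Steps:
u = -19 (u = Add(-21, 2) = -19)
G = -66 (G = Mul(Mul(3, 2), Add(Add(-3, -3), -5)) = Mul(6, Add(-6, -5)) = Mul(6, -11) = -66)
Mul(u, G) = Mul(-19, -66) = 1254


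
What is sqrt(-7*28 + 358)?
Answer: 9*sqrt(2) ≈ 12.728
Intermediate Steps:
sqrt(-7*28 + 358) = sqrt(-1*196 + 358) = sqrt(-196 + 358) = sqrt(162) = 9*sqrt(2)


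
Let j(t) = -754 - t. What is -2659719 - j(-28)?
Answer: -2658993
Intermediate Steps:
-2659719 - j(-28) = -2659719 - (-754 - 1*(-28)) = -2659719 - (-754 + 28) = -2659719 - 1*(-726) = -2659719 + 726 = -2658993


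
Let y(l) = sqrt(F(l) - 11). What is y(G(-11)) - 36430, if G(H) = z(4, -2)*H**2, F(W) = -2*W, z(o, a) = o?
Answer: -36430 + I*sqrt(979) ≈ -36430.0 + 31.289*I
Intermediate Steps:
G(H) = 4*H**2
y(l) = sqrt(-11 - 2*l) (y(l) = sqrt(-2*l - 11) = sqrt(-11 - 2*l))
y(G(-11)) - 36430 = sqrt(-11 - 8*(-11)**2) - 36430 = sqrt(-11 - 8*121) - 36430 = sqrt(-11 - 2*484) - 36430 = sqrt(-11 - 968) - 36430 = sqrt(-979) - 36430 = I*sqrt(979) - 36430 = -36430 + I*sqrt(979)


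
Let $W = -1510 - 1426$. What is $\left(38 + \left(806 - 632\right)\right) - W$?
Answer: $3148$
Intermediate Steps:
$W = -2936$ ($W = -1510 - 1426 = -2936$)
$\left(38 + \left(806 - 632\right)\right) - W = \left(38 + \left(806 - 632\right)\right) - -2936 = \left(38 + 174\right) + 2936 = 212 + 2936 = 3148$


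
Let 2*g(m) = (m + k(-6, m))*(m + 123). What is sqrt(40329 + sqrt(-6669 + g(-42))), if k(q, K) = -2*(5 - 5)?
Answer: sqrt(40329 + 3*I*sqrt(930)) ≈ 200.82 + 0.228*I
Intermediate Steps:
k(q, K) = 0 (k(q, K) = -2*0 = 0)
g(m) = m*(123 + m)/2 (g(m) = ((m + 0)*(m + 123))/2 = (m*(123 + m))/2 = m*(123 + m)/2)
sqrt(40329 + sqrt(-6669 + g(-42))) = sqrt(40329 + sqrt(-6669 + (1/2)*(-42)*(123 - 42))) = sqrt(40329 + sqrt(-6669 + (1/2)*(-42)*81)) = sqrt(40329 + sqrt(-6669 - 1701)) = sqrt(40329 + sqrt(-8370)) = sqrt(40329 + 3*I*sqrt(930))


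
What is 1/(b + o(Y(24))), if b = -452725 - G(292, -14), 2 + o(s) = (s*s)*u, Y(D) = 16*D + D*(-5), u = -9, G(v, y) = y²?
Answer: -1/1080187 ≈ -9.2577e-7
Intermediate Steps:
Y(D) = 11*D (Y(D) = 16*D - 5*D = 11*D)
o(s) = -2 - 9*s² (o(s) = -2 + (s*s)*(-9) = -2 + s²*(-9) = -2 - 9*s²)
b = -452921 (b = -452725 - 1*(-14)² = -452725 - 1*196 = -452725 - 196 = -452921)
1/(b + o(Y(24))) = 1/(-452921 + (-2 - 9*(11*24)²)) = 1/(-452921 + (-2 - 9*264²)) = 1/(-452921 + (-2 - 9*69696)) = 1/(-452921 + (-2 - 627264)) = 1/(-452921 - 627266) = 1/(-1080187) = -1/1080187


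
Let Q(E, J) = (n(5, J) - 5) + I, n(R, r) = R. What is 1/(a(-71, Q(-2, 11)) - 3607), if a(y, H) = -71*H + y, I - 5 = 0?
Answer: -1/4033 ≈ -0.00024795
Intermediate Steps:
I = 5 (I = 5 + 0 = 5)
Q(E, J) = 5 (Q(E, J) = (5 - 5) + 5 = 0 + 5 = 5)
a(y, H) = y - 71*H
1/(a(-71, Q(-2, 11)) - 3607) = 1/((-71 - 71*5) - 3607) = 1/((-71 - 355) - 3607) = 1/(-426 - 3607) = 1/(-4033) = -1/4033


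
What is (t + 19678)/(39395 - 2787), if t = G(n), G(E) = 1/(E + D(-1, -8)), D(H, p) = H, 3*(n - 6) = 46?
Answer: 1200361/2233088 ≈ 0.53753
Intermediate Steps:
n = 64/3 (n = 6 + (⅓)*46 = 6 + 46/3 = 64/3 ≈ 21.333)
G(E) = 1/(-1 + E) (G(E) = 1/(E - 1) = 1/(-1 + E))
t = 3/61 (t = 1/(-1 + 64/3) = 1/(61/3) = 3/61 ≈ 0.049180)
(t + 19678)/(39395 - 2787) = (3/61 + 19678)/(39395 - 2787) = (1200361/61)/36608 = (1200361/61)*(1/36608) = 1200361/2233088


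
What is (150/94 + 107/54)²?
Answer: 82428241/6441444 ≈ 12.797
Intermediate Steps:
(150/94 + 107/54)² = (150*(1/94) + 107*(1/54))² = (75/47 + 107/54)² = (9079/2538)² = 82428241/6441444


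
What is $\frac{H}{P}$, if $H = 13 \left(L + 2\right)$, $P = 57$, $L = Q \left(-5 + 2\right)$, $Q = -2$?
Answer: $\frac{104}{57} \approx 1.8246$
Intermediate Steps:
$L = 6$ ($L = - 2 \left(-5 + 2\right) = \left(-2\right) \left(-3\right) = 6$)
$H = 104$ ($H = 13 \left(6 + 2\right) = 13 \cdot 8 = 104$)
$\frac{H}{P} = \frac{104}{57}$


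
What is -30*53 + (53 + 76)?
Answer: -1461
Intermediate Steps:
-30*53 + (53 + 76) = -1590 + 129 = -1461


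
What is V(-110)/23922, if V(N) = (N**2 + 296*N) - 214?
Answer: -10337/11961 ≈ -0.86423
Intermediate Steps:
V(N) = -214 + N**2 + 296*N
V(-110)/23922 = (-214 + (-110)**2 + 296*(-110))/23922 = (-214 + 12100 - 32560)*(1/23922) = -20674*1/23922 = -10337/11961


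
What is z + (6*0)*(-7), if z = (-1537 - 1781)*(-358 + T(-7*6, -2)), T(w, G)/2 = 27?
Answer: 1008672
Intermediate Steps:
T(w, G) = 54 (T(w, G) = 2*27 = 54)
z = 1008672 (z = (-1537 - 1781)*(-358 + 54) = -3318*(-304) = 1008672)
z + (6*0)*(-7) = 1008672 + (6*0)*(-7) = 1008672 + 0*(-7) = 1008672 + 0 = 1008672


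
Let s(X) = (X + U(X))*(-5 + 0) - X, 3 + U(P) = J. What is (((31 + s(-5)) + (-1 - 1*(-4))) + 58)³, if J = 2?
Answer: 2048383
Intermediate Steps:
U(P) = -1 (U(P) = -3 + 2 = -1)
s(X) = 5 - 6*X (s(X) = (X - 1)*(-5 + 0) - X = (-1 + X)*(-5) - X = (5 - 5*X) - X = 5 - 6*X)
(((31 + s(-5)) + (-1 - 1*(-4))) + 58)³ = (((31 + (5 - 6*(-5))) + (-1 - 1*(-4))) + 58)³ = (((31 + (5 + 30)) + (-1 + 4)) + 58)³ = (((31 + 35) + 3) + 58)³ = ((66 + 3) + 58)³ = (69 + 58)³ = 127³ = 2048383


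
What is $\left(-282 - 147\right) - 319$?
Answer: $-748$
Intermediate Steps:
$\left(-282 - 147\right) - 319 = -429 - 319 = -748$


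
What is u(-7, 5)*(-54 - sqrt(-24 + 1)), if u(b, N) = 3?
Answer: -162 - 3*I*sqrt(23) ≈ -162.0 - 14.387*I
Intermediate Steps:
u(-7, 5)*(-54 - sqrt(-24 + 1)) = 3*(-54 - sqrt(-24 + 1)) = 3*(-54 - sqrt(-23)) = 3*(-54 - I*sqrt(23)) = -162 - 3*I*sqrt(23)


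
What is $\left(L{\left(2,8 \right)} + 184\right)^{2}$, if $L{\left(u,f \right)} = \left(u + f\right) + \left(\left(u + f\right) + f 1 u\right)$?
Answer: $48400$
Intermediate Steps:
$L{\left(u,f \right)} = 2 f + 2 u + f u$ ($L{\left(u,f \right)} = \left(f + u\right) + \left(\left(f + u\right) + f u\right) = \left(f + u\right) + \left(f + u + f u\right) = 2 f + 2 u + f u$)
$\left(L{\left(2,8 \right)} + 184\right)^{2} = \left(\left(2 \cdot 8 + 2 \cdot 2 + 8 \cdot 2\right) + 184\right)^{2} = \left(\left(16 + 4 + 16\right) + 184\right)^{2} = \left(36 + 184\right)^{2} = 220^{2} = 48400$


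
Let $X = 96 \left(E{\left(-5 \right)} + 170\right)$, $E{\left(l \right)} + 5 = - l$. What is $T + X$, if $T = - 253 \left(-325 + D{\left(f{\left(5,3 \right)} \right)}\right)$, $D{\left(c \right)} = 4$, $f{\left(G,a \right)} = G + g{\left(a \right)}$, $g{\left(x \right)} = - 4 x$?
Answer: $97533$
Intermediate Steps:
$f{\left(G,a \right)} = G - 4 a$
$E{\left(l \right)} = -5 - l$
$X = 16320$ ($X = 96 \left(\left(-5 - -5\right) + 170\right) = 96 \left(\left(-5 + 5\right) + 170\right) = 96 \left(0 + 170\right) = 96 \cdot 170 = 16320$)
$T = 81213$ ($T = - 253 \left(-325 + 4\right) = \left(-253\right) \left(-321\right) = 81213$)
$T + X = 81213 + 16320 = 97533$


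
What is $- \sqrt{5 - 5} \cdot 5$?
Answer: $0$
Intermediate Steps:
$- \sqrt{5 - 5} \cdot 5 = - \sqrt{0} \cdot 5 = \left(-1\right) 0 \cdot 5 = 0 \cdot 5 = 0$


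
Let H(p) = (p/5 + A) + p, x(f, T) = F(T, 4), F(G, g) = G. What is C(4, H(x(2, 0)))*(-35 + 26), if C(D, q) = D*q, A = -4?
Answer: 144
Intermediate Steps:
x(f, T) = T
H(p) = -4 + 6*p/5 (H(p) = (p/5 - 4) + p = (-4 + p/5) + p = -4 + 6*p/5)
C(4, H(x(2, 0)))*(-35 + 26) = (4*(-4 + (6/5)*0))*(-35 + 26) = (4*(-4 + 0))*(-9) = (4*(-4))*(-9) = -16*(-9) = 144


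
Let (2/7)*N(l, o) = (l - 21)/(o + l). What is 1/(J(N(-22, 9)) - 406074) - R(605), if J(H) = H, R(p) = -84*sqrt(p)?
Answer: -26/10557623 + 924*sqrt(5) ≈ 2066.1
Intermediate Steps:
N(l, o) = 7*(-21 + l)/(2*(l + o)) (N(l, o) = 7*((l - 21)/(o + l))/2 = 7*((-21 + l)/(l + o))/2 = 7*(-21 + l)/(2*(l + o)))
1/(J(N(-22, 9)) - 406074) - R(605) = 1/(7*(-21 - 22)/(2*(-22 + 9)) - 406074) - (-84)*sqrt(605) = 1/((7/2)*(-43)/(-13) - 406074) - (-84)*11*sqrt(5) = 1/((7/2)*(-1/13)*(-43) - 406074) - (-924)*sqrt(5) = 1/(301/26 - 406074) + 924*sqrt(5) = 1/(-10557623/26) + 924*sqrt(5) = -26/10557623 + 924*sqrt(5)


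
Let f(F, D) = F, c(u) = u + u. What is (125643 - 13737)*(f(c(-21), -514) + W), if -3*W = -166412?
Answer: 6202800372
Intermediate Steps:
c(u) = 2*u
W = 166412/3 (W = -⅓*(-166412) = 166412/3 ≈ 55471.)
(125643 - 13737)*(f(c(-21), -514) + W) = (125643 - 13737)*(2*(-21) + 166412/3) = 111906*(-42 + 166412/3) = 111906*(166286/3) = 6202800372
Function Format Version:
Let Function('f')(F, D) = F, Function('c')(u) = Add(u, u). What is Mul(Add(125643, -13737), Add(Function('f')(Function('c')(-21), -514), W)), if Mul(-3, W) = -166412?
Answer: 6202800372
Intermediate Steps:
Function('c')(u) = Mul(2, u)
W = Rational(166412, 3) (W = Mul(Rational(-1, 3), -166412) = Rational(166412, 3) ≈ 55471.)
Mul(Add(125643, -13737), Add(Function('f')(Function('c')(-21), -514), W)) = Mul(Add(125643, -13737), Add(Mul(2, -21), Rational(166412, 3))) = Mul(111906, Add(-42, Rational(166412, 3))) = Mul(111906, Rational(166286, 3)) = 6202800372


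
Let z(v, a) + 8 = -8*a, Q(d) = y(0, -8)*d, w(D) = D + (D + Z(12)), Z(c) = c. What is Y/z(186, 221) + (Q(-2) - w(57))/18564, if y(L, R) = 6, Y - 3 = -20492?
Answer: 31676059/2747472 ≈ 11.529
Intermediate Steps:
Y = -20489 (Y = 3 - 20492 = -20489)
w(D) = 12 + 2*D (w(D) = D + (D + 12) = D + (12 + D) = 12 + 2*D)
Q(d) = 6*d
z(v, a) = -8 - 8*a
Y/z(186, 221) + (Q(-2) - w(57))/18564 = -20489/(-8 - 8*221) + (6*(-2) - (12 + 2*57))/18564 = -20489/(-8 - 1768) + (-12 - (12 + 114))*(1/18564) = -20489/(-1776) + (-12 - 1*126)*(1/18564) = -20489*(-1/1776) + (-12 - 126)*(1/18564) = 20489/1776 - 138*1/18564 = 20489/1776 - 23/3094 = 31676059/2747472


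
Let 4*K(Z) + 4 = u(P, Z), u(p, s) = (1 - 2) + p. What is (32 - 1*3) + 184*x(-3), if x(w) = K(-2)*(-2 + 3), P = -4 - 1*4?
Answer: -569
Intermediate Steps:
P = -8 (P = -4 - 4 = -8)
u(p, s) = -1 + p
K(Z) = -13/4 (K(Z) = -1 + (-1 - 8)/4 = -1 + (¼)*(-9) = -1 - 9/4 = -13/4)
x(w) = -13/4 (x(w) = -13*(-2 + 3)/4 = -13/4*1 = -13/4)
(32 - 1*3) + 184*x(-3) = (32 - 1*3) + 184*(-13/4) = (32 - 3) - 598 = 29 - 598 = -569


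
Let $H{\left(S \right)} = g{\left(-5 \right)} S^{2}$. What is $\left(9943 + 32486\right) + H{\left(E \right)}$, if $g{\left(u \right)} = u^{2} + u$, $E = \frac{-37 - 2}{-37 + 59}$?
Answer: $\frac{5141514}{121} \approx 42492.0$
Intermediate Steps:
$E = - \frac{39}{22} \approx -1.7727$
$g{\left(u \right)} = u + u^{2}$
$H{\left(S \right)} = 20 S^{2}$ ($H{\left(S \right)} = - 5 \left(1 - 5\right) S^{2} = \left(-5\right) \left(-4\right) S^{2} = 20 S^{2}$)
$\left(9943 + 32486\right) + H{\left(E \right)} = \left(9943 + 32486\right) + 20 \left(- \frac{39}{22}\right)^{2} = 42429 + 20 \cdot \frac{1521}{484} = 42429 + \frac{7605}{121} = \frac{5141514}{121}$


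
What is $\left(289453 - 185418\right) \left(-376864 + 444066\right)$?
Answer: $6991360070$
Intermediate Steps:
$\left(289453 - 185418\right) \left(-376864 + 444066\right) = 104035 \cdot 67202 = 6991360070$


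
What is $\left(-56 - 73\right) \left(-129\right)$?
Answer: $16641$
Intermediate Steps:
$\left(-56 - 73\right) \left(-129\right) = \left(-129\right) \left(-129\right) = 16641$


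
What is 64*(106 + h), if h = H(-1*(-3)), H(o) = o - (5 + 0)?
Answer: 6656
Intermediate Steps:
H(o) = -5 + o (H(o) = o - 1*5 = o - 5 = -5 + o)
h = -2 (h = -5 - 1*(-3) = -5 + 3 = -2)
64*(106 + h) = 64*(106 - 2) = 64*104 = 6656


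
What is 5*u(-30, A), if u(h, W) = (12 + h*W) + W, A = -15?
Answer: 2235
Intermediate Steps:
u(h, W) = 12 + W + W*h (u(h, W) = (12 + W*h) + W = 12 + W + W*h)
5*u(-30, A) = 5*(12 - 15 - 15*(-30)) = 5*(12 - 15 + 450) = 5*447 = 2235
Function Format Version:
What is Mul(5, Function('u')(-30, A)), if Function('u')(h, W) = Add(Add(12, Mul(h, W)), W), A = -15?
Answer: 2235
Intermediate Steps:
Function('u')(h, W) = Add(12, W, Mul(W, h)) (Function('u')(h, W) = Add(Add(12, Mul(W, h)), W) = Add(12, W, Mul(W, h)))
Mul(5, Function('u')(-30, A)) = Mul(5, Add(12, -15, Mul(-15, -30))) = Mul(5, Add(12, -15, 450)) = Mul(5, 447) = 2235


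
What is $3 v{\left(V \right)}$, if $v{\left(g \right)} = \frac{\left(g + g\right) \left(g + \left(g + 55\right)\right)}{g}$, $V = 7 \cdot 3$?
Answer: $582$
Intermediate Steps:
$V = 21$
$v{\left(g \right)} = 110 + 4 g$ ($v{\left(g \right)} = \frac{2 g \left(g + \left(55 + g\right)\right)}{g} = \frac{2 g \left(55 + 2 g\right)}{g} = 110 + 4 g$)
$3 v{\left(V \right)} = 3 \left(110 + 4 \cdot 21\right) = 3 \left(110 + 84\right) = 3 \cdot 194 = 582$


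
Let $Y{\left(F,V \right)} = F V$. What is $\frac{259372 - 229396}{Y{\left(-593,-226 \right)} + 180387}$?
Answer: $\frac{29976}{314405} \approx 0.095342$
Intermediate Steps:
$\frac{259372 - 229396}{Y{\left(-593,-226 \right)} + 180387} = \frac{259372 - 229396}{\left(-593\right) \left(-226\right) + 180387} = \frac{29976}{134018 + 180387} = \frac{29976}{314405}$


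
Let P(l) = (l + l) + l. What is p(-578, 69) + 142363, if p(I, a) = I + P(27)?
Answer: 141866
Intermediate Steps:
P(l) = 3*l (P(l) = 2*l + l = 3*l)
p(I, a) = 81 + I (p(I, a) = I + 3*27 = I + 81 = 81 + I)
p(-578, 69) + 142363 = (81 - 578) + 142363 = -497 + 142363 = 141866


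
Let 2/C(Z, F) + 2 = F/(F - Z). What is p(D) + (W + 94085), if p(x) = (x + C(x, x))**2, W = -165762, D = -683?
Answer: 394812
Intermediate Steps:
C(Z, F) = 2/(-2 + F/(F - Z))
p(x) = x**2 (p(x) = (x + 2*(x - x)/(x - 2*x))**2 = (x + 2*0/(-x))**2 = (x + 2*(-1/x)*0)**2 = (x + 0)**2 = x**2)
p(D) + (W + 94085) = (-683)**2 + (-165762 + 94085) = 466489 - 71677 = 394812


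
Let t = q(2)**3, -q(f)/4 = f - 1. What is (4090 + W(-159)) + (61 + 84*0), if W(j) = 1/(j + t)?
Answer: 925672/223 ≈ 4151.0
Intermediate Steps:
q(f) = 4 - 4*f (q(f) = -4*(f - 1) = -4*(-1 + f) = 4 - 4*f)
t = -64 (t = (4 - 4*2)**3 = (4 - 8)**3 = (-4)**3 = -64)
W(j) = 1/(-64 + j) (W(j) = 1/(j - 64) = 1/(-64 + j))
(4090 + W(-159)) + (61 + 84*0) = (4090 + 1/(-64 - 159)) + (61 + 84*0) = (4090 + 1/(-223)) + (61 + 0) = (4090 - 1/223) + 61 = 912069/223 + 61 = 925672/223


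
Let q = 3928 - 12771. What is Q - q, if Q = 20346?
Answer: 29189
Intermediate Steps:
q = -8843
Q - q = 20346 - 1*(-8843) = 20346 + 8843 = 29189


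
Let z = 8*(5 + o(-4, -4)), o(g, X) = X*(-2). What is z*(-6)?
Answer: -624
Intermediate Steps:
o(g, X) = -2*X
z = 104 (z = 8*(5 - 2*(-4)) = 8*(5 + 8) = 8*13 = 104)
z*(-6) = 104*(-6) = -624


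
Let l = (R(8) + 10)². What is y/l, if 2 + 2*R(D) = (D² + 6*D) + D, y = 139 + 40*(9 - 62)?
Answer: -1981/4761 ≈ -0.41609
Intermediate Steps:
y = -1981 (y = 139 + 40*(-53) = 139 - 2120 = -1981)
R(D) = -1 + D²/2 + 7*D/2 (R(D) = -1 + ((D² + 6*D) + D)/2 = -1 + (D² + 7*D)/2 = -1 + (D²/2 + 7*D/2) = -1 + D²/2 + 7*D/2)
l = 4761 (l = ((-1 + (½)*8² + (7/2)*8) + 10)² = ((-1 + (½)*64 + 28) + 10)² = ((-1 + 32 + 28) + 10)² = (59 + 10)² = 69² = 4761)
y/l = -1981/4761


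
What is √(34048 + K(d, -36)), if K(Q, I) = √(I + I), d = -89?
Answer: √(34048 + 6*I*√2) ≈ 184.52 + 0.023*I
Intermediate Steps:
K(Q, I) = √2*√I (K(Q, I) = √(2*I) = √2*√I)
√(34048 + K(d, -36)) = √(34048 + √2*√(-36)) = √(34048 + √2*(6*I)) = √(34048 + 6*I*√2)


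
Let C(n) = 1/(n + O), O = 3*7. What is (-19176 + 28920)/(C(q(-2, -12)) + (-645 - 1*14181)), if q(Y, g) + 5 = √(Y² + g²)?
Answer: -15602014848/23739035377 + 19488*√37/23739035377 ≈ -0.65723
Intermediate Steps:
O = 21
q(Y, g) = -5 + √(Y² + g²)
C(n) = 1/(21 + n) (C(n) = 1/(n + 21) = 1/(21 + n))
(-19176 + 28920)/(C(q(-2, -12)) + (-645 - 1*14181)) = (-19176 + 28920)/(1/(21 + (-5 + √((-2)² + (-12)²))) + (-645 - 1*14181)) = 9744/(1/(21 + (-5 + √(4 + 144))) + (-645 - 14181)) = 9744/(1/(21 + (-5 + √148)) - 14826) = 9744/(1/(21 + (-5 + 2*√37)) - 14826) = 9744/(1/(16 + 2*√37) - 14826) = 9744/(-14826 + 1/(16 + 2*√37))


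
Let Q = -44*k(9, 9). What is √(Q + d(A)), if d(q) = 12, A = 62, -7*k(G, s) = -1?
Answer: 2*√70/7 ≈ 2.3905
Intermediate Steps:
k(G, s) = ⅐ (k(G, s) = -⅐*(-1) = ⅐)
Q = -44/7 (Q = -44*⅐ = -44/7 ≈ -6.2857)
√(Q + d(A)) = √(-44/7 + 12) = √(40/7) = 2*√70/7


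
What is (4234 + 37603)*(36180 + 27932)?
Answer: 2682253744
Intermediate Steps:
(4234 + 37603)*(36180 + 27932) = 41837*64112 = 2682253744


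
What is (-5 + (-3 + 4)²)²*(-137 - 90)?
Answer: -3632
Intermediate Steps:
(-5 + (-3 + 4)²)²*(-137 - 90) = (-5 + 1²)²*(-227) = (-5 + 1)²*(-227) = (-4)²*(-227) = 16*(-227) = -3632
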